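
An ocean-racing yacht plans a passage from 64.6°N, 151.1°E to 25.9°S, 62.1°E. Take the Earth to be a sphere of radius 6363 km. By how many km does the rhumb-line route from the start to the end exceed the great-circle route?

299 km

Great circle: cos σ = sin φ₁ sin φ₂ + cos φ₁ cos φ₂ cos Δλ,  σ = 1.9691 rad → d_gc = 12529.3 km
Rhumb line: Δψ = -1.9583, q = Δφ/Δψ = 0.8066, d_rh = R√(Δφ²+q²Δλ²) = 12828.3 km
Excess = 12828.3 − 12529.3 = 299.0 ≈ 299 km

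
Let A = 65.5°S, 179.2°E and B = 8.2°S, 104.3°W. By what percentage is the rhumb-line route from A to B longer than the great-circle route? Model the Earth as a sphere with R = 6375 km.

3.5%

Great circle: σ = 1.3432 rad → d_gc = Rσ = 8563.1 km
Rhumb: Δφ = +1.0001, Δλ = +1.3352, Δψ = +1.3837, q = Δφ/Δψ = 0.7228 → d_rh = R√(Δφ²+q²Δλ²) = 8859.6 km
Excess = (8859.6 − 8563.1) / 8563.1 = 296.5 / 8563.1 = 3.46% ≈ 3.5%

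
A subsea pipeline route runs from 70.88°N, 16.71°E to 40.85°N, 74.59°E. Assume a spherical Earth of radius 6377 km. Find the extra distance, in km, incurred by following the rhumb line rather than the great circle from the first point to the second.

142 km

Great circle: cos σ = sin φ₁ sin φ₂ + cos φ₁ cos φ₂ cos Δλ,  σ = 0.7231 rad → d_gc = 4611.4 km
Rhumb line: Δψ = -0.9989, q = Δφ/Δψ = 0.5247, d_rh = R√(Δφ²+q²Δλ²) = 4753.6 km
Excess = 4753.6 − 4611.4 = 142.2 ≈ 142 km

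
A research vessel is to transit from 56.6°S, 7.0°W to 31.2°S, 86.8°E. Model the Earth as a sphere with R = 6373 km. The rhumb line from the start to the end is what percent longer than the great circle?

6.6%

Great circle: σ = 1.1579 rad → d_gc = Rσ = 7379.3 km
Rhumb: Δφ = +0.4433, Δλ = +1.6371, Δψ = +0.6303, q = Δφ/Δψ = 0.7034 → d_rh = R√(Δφ²+q²Δλ²) = 7863.4 km
Excess = (7863.4 − 7379.3) / 7379.3 = 484.1 / 7379.3 = 6.56% ≈ 6.6%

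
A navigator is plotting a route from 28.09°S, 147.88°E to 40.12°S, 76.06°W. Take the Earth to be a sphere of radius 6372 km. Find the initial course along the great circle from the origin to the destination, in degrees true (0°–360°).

147.3°

N = sin Δλ·cos φ₂ = +0.5306;  D = cos φ₁ sin φ₂ − sin φ₁ cos φ₂ cos Δλ = -0.8278
initial course = atan2(N, D) = 147.34°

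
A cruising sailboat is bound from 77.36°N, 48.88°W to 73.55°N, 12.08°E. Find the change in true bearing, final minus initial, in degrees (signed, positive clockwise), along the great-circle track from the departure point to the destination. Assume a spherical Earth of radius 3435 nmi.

+59.4°

Initial bearing θ₁ = atan2(sin Δλ cos φ₂, cos φ₁ sin φ₂ − sin φ₁ cos φ₂ cos Δλ) = 72.99°
Final bearing θ₂ = (initial bearing from the destination back to the start) + 180° = 132.36°
Δθ = θ₂ − θ₁ = +59.4°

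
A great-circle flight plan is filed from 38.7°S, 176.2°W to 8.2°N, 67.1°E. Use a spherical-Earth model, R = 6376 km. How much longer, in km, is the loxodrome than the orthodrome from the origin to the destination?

301 km

Great circle: cos σ = sin φ₁ sin φ₂ + cos φ₁ cos φ₂ cos Δλ,  σ = 2.0222 rad → d_gc = 12893.7 km
Rhumb line: Δψ = +0.8772, q = Δφ/Δψ = 0.9332, d_rh = R√(Δφ²+q²Δλ²) = 13194.9 km
Excess = 13194.9 − 12893.7 = 301.2 ≈ 301 km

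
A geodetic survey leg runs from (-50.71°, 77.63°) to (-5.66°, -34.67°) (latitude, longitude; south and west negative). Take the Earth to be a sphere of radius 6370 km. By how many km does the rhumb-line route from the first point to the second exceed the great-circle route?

Great circle: cos σ = sin φ₁ sin φ₂ + cos φ₁ cos φ₂ cos Δλ,  σ = 1.7343 rad → d_gc = 11047.6 km
Rhumb line: Δψ = +0.9312, q = Δφ/Δψ = 0.8444, d_rh = R√(Δφ²+q²Δλ²) = 11671.8 km
Excess = 11671.8 − 11047.6 = 624.2 ≈ 624 km

624 km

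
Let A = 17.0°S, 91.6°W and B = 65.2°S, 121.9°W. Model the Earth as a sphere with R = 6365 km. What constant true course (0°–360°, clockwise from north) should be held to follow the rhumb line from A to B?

Meridional parts: M(φ₁)=-0.3012, M(φ₂)=-1.5147 → ΔM = -1.2136;  Δλ = -0.5288 rad
tan C = Δλ / ΔM = +0.4358 → C = 203.55°

203.5°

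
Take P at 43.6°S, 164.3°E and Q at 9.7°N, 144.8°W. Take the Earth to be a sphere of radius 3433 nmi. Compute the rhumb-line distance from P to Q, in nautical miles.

4240 nmi

Rhumb course C = atan2(Δλ, Δψ) with Δψ = ln[tan(π/4+φ₂/2)/tan(π/4+φ₁/2)] = +1.0173, Δλ = +0.8884 → C = 41.13°
d = R·|Δφ| / |cos C| = 3433·0.93026 / 0.75324 = 4240 nmi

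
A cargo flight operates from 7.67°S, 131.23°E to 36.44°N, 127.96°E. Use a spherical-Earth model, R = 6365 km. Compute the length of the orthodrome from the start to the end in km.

cos σ = sin φ₁ sin φ₂ + cos φ₁ cos φ₂ cos Δλ
      = sin(-7.67°)sin(36.44°) + cos(-7.67°)cos(36.44°)cos(-3.27°) = 0.7167
σ = 44.217° → d = Rσ = 6365·0.77173 = 4912 km

4912 km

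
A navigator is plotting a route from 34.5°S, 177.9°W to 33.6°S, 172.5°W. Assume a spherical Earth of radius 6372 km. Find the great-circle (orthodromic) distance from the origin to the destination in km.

Haversine: a = sin²(Δφ/2)+cos φ₁ cos φ₂ sin²(Δλ/2) = 0.00158;  σ = 2·atan2(√a,√(1−a))
σ = 4.563° → d = Rσ = 6372·0.07964 = 507 km

507 km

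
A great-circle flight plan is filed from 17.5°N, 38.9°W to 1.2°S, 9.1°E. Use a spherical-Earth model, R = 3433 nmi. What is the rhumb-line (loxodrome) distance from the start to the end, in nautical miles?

3047 nmi

Δψ = ln[tan(π/4+φ₂/2)/tan(π/4+φ₁/2)] = -0.3312;  Δφ = -0.3264 rad,  Δλ = +0.8378 rad
q = Δφ/Δψ = 0.9853
d = R·√(Δφ² + q²Δλ²) = 3433·0.88764 = 3047 nmi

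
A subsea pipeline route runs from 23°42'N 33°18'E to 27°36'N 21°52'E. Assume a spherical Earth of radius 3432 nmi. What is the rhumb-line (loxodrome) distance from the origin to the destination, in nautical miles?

660 nmi

Rhumb course C = atan2(Δλ, Δψ) with Δψ = ln[tan(π/4+φ₂/2)/tan(π/4+φ₁/2)] = +0.0755, Δλ = -0.1995 → C = 290.73°
d = R·|Δφ| / |cos C| = 3432·0.06807 / 0.35399 = 660 nmi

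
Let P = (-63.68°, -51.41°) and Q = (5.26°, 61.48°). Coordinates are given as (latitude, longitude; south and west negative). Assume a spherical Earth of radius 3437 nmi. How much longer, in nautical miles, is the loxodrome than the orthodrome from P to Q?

Great circle: cos σ = sin φ₁ sin φ₂ + cos φ₁ cos φ₂ cos Δλ,  σ = 1.8275 rad → d_gc = 6281.2 nmi
Rhumb line: Δψ = +1.5452, q = Δφ/Δψ = 0.7787, d_rh = R√(Δφ²+q²Δλ²) = 6701.5 nmi
Excess = 6701.5 − 6281.2 = 420.3 ≈ 420 nmi

420 nmi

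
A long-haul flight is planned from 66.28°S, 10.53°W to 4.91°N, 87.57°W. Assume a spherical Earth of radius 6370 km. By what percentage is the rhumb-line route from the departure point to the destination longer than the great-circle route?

Great circle: σ = 1.5593 rad → d_gc = Rσ = 9932.6 km
Rhumb: Δφ = +1.2425, Δλ = -1.3446, Δψ = +1.6464, q = Δφ/Δψ = 0.7547 → d_rh = R√(Δφ²+q²Δλ²) = 10218.8 km
Excess = (10218.8 − 9932.6) / 9932.6 = 286.2 / 9932.6 = 2.88% ≈ 2.9%

2.9%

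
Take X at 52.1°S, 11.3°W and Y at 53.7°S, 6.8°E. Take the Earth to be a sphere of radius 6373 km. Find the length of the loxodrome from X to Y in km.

1227 km

Rhumb course C = atan2(Δλ, Δψ) with Δψ = ln[tan(π/4+φ₂/2)/tan(π/4+φ₁/2)] = -0.0463, Δλ = +0.3159 → C = 98.34°
d = R·|Δφ| / |cos C| = 6373·0.02793 / 0.14502 = 1227 km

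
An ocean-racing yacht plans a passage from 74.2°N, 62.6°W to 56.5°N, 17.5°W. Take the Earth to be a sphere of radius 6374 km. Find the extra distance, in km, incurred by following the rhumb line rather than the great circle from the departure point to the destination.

59 km

Great circle: cos σ = sin φ₁ sin φ₂ + cos φ₁ cos φ₂ cos Δλ,  σ = 0.4312 rad → d_gc = 2748.6 km
Rhumb line: Δψ = -0.7742, q = Δφ/Δψ = 0.3990, d_rh = R√(Δφ²+q²Δλ²) = 2808.0 km
Excess = 2808.0 − 2748.6 = 59.4 ≈ 59 km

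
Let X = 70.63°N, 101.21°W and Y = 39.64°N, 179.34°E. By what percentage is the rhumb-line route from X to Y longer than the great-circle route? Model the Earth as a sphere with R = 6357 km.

6.0%

Great circle: σ = 0.8650 rad → d_gc = Rσ = 5499.0 km
Rhumb: Δφ = -0.5409, Δλ = -1.3867, Δψ = -1.0133, q = Δφ/Δψ = 0.5338 → d_rh = R√(Δφ²+q²Δλ²) = 5827.6 km
Excess = (5827.6 − 5499.0) / 5499.0 = 328.6 / 5499.0 = 5.98% ≈ 6.0%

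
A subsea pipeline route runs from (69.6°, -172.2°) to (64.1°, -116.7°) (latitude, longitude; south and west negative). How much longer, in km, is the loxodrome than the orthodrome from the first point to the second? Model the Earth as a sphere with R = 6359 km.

Great circle: cos σ = sin φ₁ sin φ₂ + cos φ₁ cos φ₂ cos Δλ,  σ = 0.3781 rad → d_gc = 2404.2 km
Rhumb line: Δψ = -0.2453, q = Δφ/Δψ = 0.3913, d_rh = R√(Δφ²+q²Δλ²) = 2486.6 km
Excess = 2486.6 − 2404.2 = 82.4 ≈ 82 km

82 km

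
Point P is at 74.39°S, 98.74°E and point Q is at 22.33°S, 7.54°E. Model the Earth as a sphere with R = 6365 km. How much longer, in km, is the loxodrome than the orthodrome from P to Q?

Great circle: cos σ = sin φ₁ sin φ₂ + cos φ₁ cos φ₂ cos Δλ,  σ = 1.2018 rad → d_gc = 7649.2 km
Rhumb line: Δψ = +1.5873, q = Δφ/Δψ = 0.5724, d_rh = R√(Δφ²+q²Δλ²) = 8190.5 km
Excess = 8190.5 − 7649.2 = 541.3 ≈ 541 km

541 km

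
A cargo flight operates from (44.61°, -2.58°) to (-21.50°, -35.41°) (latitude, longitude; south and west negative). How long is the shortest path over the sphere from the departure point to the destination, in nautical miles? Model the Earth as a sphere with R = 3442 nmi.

4361 nmi

cos σ = sin φ₁ sin φ₂ + cos φ₁ cos φ₂ cos Δλ
      = sin(44.61°)sin(-21.50°) + cos(44.61°)cos(-21.50°)cos(-32.83°) = 0.2992
σ = 72.591° → d = Rσ = 3442·1.26695 = 4361 nmi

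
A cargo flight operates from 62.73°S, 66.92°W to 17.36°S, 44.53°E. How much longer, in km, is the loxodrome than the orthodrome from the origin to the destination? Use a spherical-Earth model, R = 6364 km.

Great circle: cos σ = sin φ₁ sin φ₂ + cos φ₁ cos φ₂ cos Δλ,  σ = 1.4653 rad → d_gc = 9325.2 km
Rhumb line: Δψ = +1.1087, q = Δφ/Δψ = 0.7142, d_rh = R√(Δφ²+q²Δλ²) = 10176.5 km
Excess = 10176.5 − 9325.2 = 851.3 ≈ 851 km

851 km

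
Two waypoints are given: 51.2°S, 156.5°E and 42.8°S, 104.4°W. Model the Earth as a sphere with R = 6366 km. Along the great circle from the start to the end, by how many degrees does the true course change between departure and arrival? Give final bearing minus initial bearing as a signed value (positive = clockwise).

-81.4°

Initial bearing θ₁ = atan2(sin Δλ cos φ₂, cos φ₁ sin φ₂ − sin φ₁ cos φ₂ cos Δλ) = 125.47°
Final bearing θ₂ = (initial bearing from the destination back to the start) + 180° = 44.07°
Δθ = θ₂ − θ₁ = -81.4°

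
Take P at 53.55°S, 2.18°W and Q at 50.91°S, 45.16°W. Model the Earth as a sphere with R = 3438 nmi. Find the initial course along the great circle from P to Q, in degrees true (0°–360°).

258.2°

θ = atan2( sin Δλ·cos φ₂ ,  cos φ₁ sin φ₂ − sin φ₁ cos φ₂ cos Δλ )
  = atan2(-0.4299, -0.0901) = 258.17°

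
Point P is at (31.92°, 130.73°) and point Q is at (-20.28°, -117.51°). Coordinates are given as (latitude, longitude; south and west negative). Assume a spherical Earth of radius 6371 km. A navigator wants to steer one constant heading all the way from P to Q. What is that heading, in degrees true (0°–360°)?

116.0°

Δψ = ln[tan(π/4+φ₂/2)/tan(π/4+φ₁/2)] = -0.9500
Δλ = +1.9506 rad (taken the short way round)
course = atan2(Δλ, Δψ) = 115.97°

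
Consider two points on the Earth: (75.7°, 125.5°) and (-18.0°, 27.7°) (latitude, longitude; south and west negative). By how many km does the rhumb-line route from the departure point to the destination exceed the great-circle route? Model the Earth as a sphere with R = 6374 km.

635 km

Great circle: cos σ = sin φ₁ sin φ₂ + cos φ₁ cos φ₂ cos Δλ,  σ = 1.9085 rad → d_gc = 12164.8 km
Rhumb line: Δψ = -2.3954, q = Δφ/Δψ = 0.6827, d_rh = R√(Δφ²+q²Δλ²) = 12799.7 km
Excess = 12799.7 − 12164.8 = 634.9 ≈ 635 km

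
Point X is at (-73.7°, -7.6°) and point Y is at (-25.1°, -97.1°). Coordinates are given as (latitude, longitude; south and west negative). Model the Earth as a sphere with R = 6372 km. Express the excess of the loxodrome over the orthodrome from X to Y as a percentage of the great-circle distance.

6.9%

Great circle: σ = 1.1490 rad → d_gc = Rσ = 7321.7 km
Rhumb: Δφ = +0.8482, Δλ = -1.5621, Δψ = +1.4906, q = Δφ/Δψ = 0.5690 → d_rh = R√(Δφ²+q²Δλ²) = 7829.0 km
Excess = (7829.0 − 7321.7) / 7321.7 = 507.3 / 7321.7 = 6.93% ≈ 6.9%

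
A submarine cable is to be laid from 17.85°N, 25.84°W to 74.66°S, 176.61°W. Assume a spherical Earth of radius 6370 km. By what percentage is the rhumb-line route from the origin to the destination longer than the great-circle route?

Great circle: σ = 2.1122 rad → d_gc = Rσ = 13454.8 km
Rhumb: Δφ = -1.6146, Δλ = -2.6314, Δψ = -2.3216, q = Δφ/Δψ = 0.6955 → d_rh = R√(Δφ²+q²Δλ²) = 15546.1 km
Excess = (15546.1 − 13454.8) / 13454.8 = 2091.3 / 13454.8 = 15.54% ≈ 15.5%

15.5%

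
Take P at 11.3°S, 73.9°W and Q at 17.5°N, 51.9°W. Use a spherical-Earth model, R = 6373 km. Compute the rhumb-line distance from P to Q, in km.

Δψ = ln[tan(π/4+φ₂/2)/tan(π/4+φ₁/2)] = +0.5088;  Δφ = +0.5027 rad,  Δλ = +0.3840 rad
q = Δφ/Δψ = 0.9879
d = R·√(Δφ² + q²Δλ²) = 6373·0.62972 = 4013 km

4013 km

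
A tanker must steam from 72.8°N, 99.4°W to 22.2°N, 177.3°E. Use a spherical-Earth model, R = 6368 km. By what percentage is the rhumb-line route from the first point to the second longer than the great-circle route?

5.7%

Great circle: σ = 1.1670 rad → d_gc = Rσ = 7431.6 km
Rhumb: Δφ = -0.8831, Δλ = -1.4539, Δψ = -1.4914, q = Δφ/Δψ = 0.5922 → d_rh = R√(Δφ²+q²Δλ²) = 7853.9 km
Excess = (7853.9 − 7431.6) / 7431.6 = 422.3 / 7431.6 = 5.68% ≈ 5.7%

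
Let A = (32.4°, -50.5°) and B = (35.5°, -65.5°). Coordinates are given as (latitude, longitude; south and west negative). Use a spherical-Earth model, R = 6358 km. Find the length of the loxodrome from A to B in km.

Δψ = ln[tan(π/4+φ₂/2)/tan(π/4+φ₁/2)] = +0.0652;  Δφ = +0.0541 rad,  Δλ = -0.2618 rad
q = Δφ/Δψ = 0.8293
d = R·√(Δφ² + q²Δλ²) = 6358·0.22376 = 1423 km

1423 km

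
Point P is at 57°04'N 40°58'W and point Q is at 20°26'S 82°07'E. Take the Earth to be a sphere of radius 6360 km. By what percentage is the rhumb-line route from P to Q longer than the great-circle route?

Great circle: σ = 2.1786 rad → d_gc = Rσ = 13856.2 km
Rhumb: Δφ = -1.3526, Δλ = +2.1482, Δψ = -1.5833, q = Δφ/Δψ = 0.8543 → d_rh = R√(Δφ²+q²Δλ²) = 14500.1 km
Excess = (14500.1 − 13856.2) / 13856.2 = 643.9 / 13856.2 = 4.647% ≈ 4.6%

4.6%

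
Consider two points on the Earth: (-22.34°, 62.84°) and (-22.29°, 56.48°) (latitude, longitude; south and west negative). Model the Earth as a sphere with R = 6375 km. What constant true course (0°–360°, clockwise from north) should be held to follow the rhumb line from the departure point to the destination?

Δψ = ln[tan(π/4+φ₂/2)/tan(π/4+φ₁/2)] = +0.0009
Δλ = -0.1110 rad (taken the short way round)
course = atan2(Δλ, Δψ) = 270.49°

270.5°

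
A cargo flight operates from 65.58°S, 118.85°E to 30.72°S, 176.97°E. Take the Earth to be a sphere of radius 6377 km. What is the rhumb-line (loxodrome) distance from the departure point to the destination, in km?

Rhumb course C = atan2(Δλ, Δψ) with Δψ = ln[tan(π/4+φ₂/2)/tan(π/4+φ₁/2)] = +0.9668, Δλ = +1.0144 → C = 46.38°
d = R·|Δφ| / |cos C| = 6377·0.60842 / 0.68992 = 5624 km

5624 km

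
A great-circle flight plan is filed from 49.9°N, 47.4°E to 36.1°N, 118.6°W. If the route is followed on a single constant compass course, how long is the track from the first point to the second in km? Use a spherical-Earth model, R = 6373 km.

13501 km

Δψ = ln[tan(π/4+φ₂/2)/tan(π/4+φ₁/2)] = -0.3315;  Δφ = -0.2409 rad,  Δλ = -2.8972 rad
q = Δφ/Δψ = 0.7265
d = R·√(Δφ² + q²Δλ²) = 6373·2.11853 = 13501 km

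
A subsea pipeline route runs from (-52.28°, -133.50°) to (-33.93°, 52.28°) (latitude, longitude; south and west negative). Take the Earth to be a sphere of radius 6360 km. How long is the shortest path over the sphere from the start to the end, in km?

Haversine: a = sin²(Δφ/2)+cos φ₁ cos φ₂ sin²(Δλ/2) = 0.53176;  σ = 2·atan2(√a,√(1−a))
σ = 93.642° → d = Rσ = 6360·1.63436 = 10395 km

10395 km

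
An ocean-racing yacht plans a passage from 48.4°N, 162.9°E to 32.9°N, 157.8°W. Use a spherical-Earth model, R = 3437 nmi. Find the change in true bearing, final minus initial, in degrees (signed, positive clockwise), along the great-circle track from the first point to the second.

At departure: θ₁ = atan2(sin Δλ cos φ₂, cos φ₁ sin φ₂ − sin φ₁ cos φ₂ cos Δλ) = 103.25°
At arrival: θ₂ = atan2(sin Δλ cos φ₁, −cos φ₂ sin φ₁ + sin φ₂ cos φ₁ cos Δλ) = 129.67°
Δθ = θ₂ − θ₁ = +26.4°

+26.4°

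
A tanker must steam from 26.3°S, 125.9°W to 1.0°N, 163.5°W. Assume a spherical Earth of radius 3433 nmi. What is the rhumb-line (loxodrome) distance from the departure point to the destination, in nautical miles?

Rhumb course C = atan2(Δλ, Δψ) with Δψ = ln[tan(π/4+φ₂/2)/tan(π/4+φ₁/2)] = +0.4935, Δλ = -0.6562 → C = 306.94°
d = R·|Δφ| / |cos C| = 3433·0.47647 / 0.60103 = 2722 nmi

2722 nmi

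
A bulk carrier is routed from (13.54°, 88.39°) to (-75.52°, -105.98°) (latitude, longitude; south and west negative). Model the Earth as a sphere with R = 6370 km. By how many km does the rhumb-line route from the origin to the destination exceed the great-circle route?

Great circle: cos σ = sin φ₁ sin φ₂ + cos φ₁ cos φ₂ cos Δλ,  σ = 2.0512 rad → d_gc = 13066.4 km
Rhumb line: Δψ = -2.3018, q = Δφ/Δψ = 0.6753, d_rh = R√(Δφ²+q²Δλ²) = 15895.5 km
Excess = 15895.5 − 13066.4 = 2829.1 ≈ 2829 km

2829 km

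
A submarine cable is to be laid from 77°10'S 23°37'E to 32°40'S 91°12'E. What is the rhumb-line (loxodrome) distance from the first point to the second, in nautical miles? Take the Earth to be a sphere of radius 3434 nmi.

3327 nmi

Δψ = ln[tan(π/4+φ₂/2)/tan(π/4+φ₁/2)] = +1.5813;  Δφ = +0.7767 rad,  Δλ = +1.1796 rad
q = Δφ/Δψ = 0.4912
d = R·√(Δφ² + q²Δλ²) = 3434·0.96894 = 3327 nmi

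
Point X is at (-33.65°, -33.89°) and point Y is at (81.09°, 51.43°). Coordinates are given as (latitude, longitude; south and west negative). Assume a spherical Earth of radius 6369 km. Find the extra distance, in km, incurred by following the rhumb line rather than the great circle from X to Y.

Great circle: cos σ = sin φ₁ sin φ₂ + cos φ₁ cos φ₂ cos Δλ,  σ = 2.1376 rad → d_gc = 13614.2 km
Rhumb line: Δψ = +3.1765, q = Δφ/Δψ = 0.6304, d_rh = R√(Δφ²+q²Δλ²) = 14086.5 km
Excess = 14086.5 − 13614.2 = 472.3 ≈ 472 km

472 km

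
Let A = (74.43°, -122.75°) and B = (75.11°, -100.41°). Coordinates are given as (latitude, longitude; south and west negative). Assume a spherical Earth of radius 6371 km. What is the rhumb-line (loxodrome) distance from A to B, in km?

657 km

Δψ = ln[tan(π/4+φ₂/2)/tan(π/4+φ₁/2)] = +0.0452;  Δφ = +0.0119 rad,  Δλ = +0.3899 rad
q = Δφ/Δψ = 0.2627
d = R·√(Δφ² + q²Δλ²) = 6371·0.10309 = 657 km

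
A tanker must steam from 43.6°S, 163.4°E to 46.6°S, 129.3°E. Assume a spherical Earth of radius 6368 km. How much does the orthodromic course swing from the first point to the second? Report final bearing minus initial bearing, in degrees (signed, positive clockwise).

At departure: θ₁ = atan2(sin Δλ cos φ₂, cos φ₁ sin φ₂ − sin φ₁ cos φ₂ cos Δλ) = 250.84°
At arrival: θ₂ = atan2(sin Δλ cos φ₁, −cos φ₂ sin φ₁ + sin φ₂ cos φ₁ cos Δλ) = 275.37°
Δθ = θ₂ − θ₁ = +24.5°

+24.5°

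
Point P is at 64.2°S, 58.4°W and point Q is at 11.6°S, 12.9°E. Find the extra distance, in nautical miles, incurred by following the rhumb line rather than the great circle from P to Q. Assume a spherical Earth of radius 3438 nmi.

130 nmi

Great circle: cos σ = sin φ₁ sin φ₂ + cos φ₁ cos φ₂ cos Δλ,  σ = 1.2475 rad → d_gc = 4288.8 nmi
Rhumb line: Δψ = +1.2700, q = Δφ/Δψ = 0.7228, d_rh = R√(Δφ²+q²Δλ²) = 4418.8 nmi
Excess = 4418.8 − 4288.8 = 130.0 ≈ 130 nmi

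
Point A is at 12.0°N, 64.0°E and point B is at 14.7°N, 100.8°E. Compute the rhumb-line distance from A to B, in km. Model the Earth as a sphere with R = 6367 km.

3990 km

Rhumb course C = atan2(Δλ, Δψ) with Δψ = ln[tan(π/4+φ₂/2)/tan(π/4+φ₁/2)] = +0.0484, Δλ = +0.6423 → C = 85.69°
d = R·|Δφ| / |cos C| = 6367·0.04712 / 0.07520 = 3990 km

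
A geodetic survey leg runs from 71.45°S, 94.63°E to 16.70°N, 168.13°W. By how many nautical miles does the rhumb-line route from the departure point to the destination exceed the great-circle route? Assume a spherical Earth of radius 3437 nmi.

Great circle: cos σ = sin φ₁ sin φ₂ + cos φ₁ cos φ₂ cos Δλ,  σ = 1.8869 rad → d_gc = 6485.2 nmi
Rhumb line: Δψ = +2.1078, q = Δφ/Δψ = 0.7299, d_rh = R√(Δφ²+q²Δλ²) = 6788.9 nmi
Excess = 6788.9 − 6485.2 = 303.7 ≈ 304 nmi

304 nmi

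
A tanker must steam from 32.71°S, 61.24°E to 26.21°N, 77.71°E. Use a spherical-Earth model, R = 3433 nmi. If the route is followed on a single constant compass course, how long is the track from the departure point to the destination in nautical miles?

3653 nmi

Δψ = ln[tan(π/4+φ₂/2)/tan(π/4+φ₁/2)] = +1.0790;  Δφ = +1.0283 rad,  Δλ = +0.2875 rad
q = Δφ/Δψ = 0.9531
d = R·√(Δφ² + q²Δλ²) = 3433·1.06422 = 3653 nmi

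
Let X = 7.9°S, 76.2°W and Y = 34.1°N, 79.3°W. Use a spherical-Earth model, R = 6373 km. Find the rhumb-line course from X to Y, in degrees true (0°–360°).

356.0°

Δψ = ln[tan(π/4+φ₂/2)/tan(π/4+φ₁/2)] = +0.7721
Δλ = -0.0541 rad (taken the short way round)
course = atan2(Δλ, Δψ) = 355.99°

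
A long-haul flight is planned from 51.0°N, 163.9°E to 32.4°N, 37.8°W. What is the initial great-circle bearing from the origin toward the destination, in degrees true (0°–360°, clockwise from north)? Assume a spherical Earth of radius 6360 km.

18.2°

θ = atan2( sin Δλ·cos φ₂ ,  cos φ₁ sin φ₂ − sin φ₁ cos φ₂ cos Δλ )
  = atan2(+0.3122, +0.9469) = 18.25°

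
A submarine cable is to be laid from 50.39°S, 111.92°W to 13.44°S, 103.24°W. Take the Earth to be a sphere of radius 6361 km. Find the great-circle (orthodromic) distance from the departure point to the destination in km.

4177 km

Haversine: a = sin²(Δφ/2)+cos φ₁ cos φ₂ sin²(Δλ/2) = 0.10397;  σ = 2·atan2(√a,√(1−a))
σ = 37.622° → d = Rσ = 6361·0.65662 = 4177 km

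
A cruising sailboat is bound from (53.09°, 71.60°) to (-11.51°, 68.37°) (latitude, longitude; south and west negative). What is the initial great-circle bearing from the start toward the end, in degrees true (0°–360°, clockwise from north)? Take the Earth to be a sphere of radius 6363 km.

N = sin Δλ·cos φ₂ = -0.0552;  D = cos φ₁ sin φ₂ − sin φ₁ cos φ₂ cos Δλ = -0.9021
initial course = atan2(N, D) = 183.50°

183.5°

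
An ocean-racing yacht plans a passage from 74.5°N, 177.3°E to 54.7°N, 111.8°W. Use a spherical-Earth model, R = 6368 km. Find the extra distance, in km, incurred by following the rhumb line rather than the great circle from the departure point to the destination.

Great circle: cos σ = sin φ₁ sin φ₂ + cos φ₁ cos φ₂ cos Δλ,  σ = 0.5790 rad → d_gc = 3687.4 km
Rhumb line: Δψ = -0.8493, q = Δφ/Δψ = 0.4069, d_rh = R√(Δφ²+q²Δλ²) = 3889.0 km
Excess = 3889.0 − 3687.4 = 201.6 ≈ 202 km

202 km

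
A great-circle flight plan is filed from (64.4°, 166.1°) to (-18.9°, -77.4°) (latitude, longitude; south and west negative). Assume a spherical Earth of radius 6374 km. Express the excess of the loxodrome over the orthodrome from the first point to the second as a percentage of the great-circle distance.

5.6%

Great circle: σ = 2.0652 rad → d_gc = Rσ = 13163.7 km
Rhumb: Δφ = -1.4539, Δλ = +2.0333, Δψ = -1.8180, q = Δφ/Δψ = 0.7997 → d_rh = R√(Δφ²+q²Δλ²) = 13903.2 km
Excess = (13903.2 − 13163.7) / 13163.7 = 739.5 / 13163.7 = 5.62% ≈ 5.6%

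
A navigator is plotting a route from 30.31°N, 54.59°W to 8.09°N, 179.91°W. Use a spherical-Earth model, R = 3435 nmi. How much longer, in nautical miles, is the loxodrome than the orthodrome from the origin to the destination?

Great circle: cos σ = sin φ₁ sin φ₂ + cos φ₁ cos φ₂ cos Δλ,  σ = 2.0077 rad → d_gc = 6896.4 nmi
Rhumb line: Δψ = -0.4139, q = Δφ/Δψ = 0.9370, d_rh = R√(Δφ²+q²Δλ²) = 7164.7 nmi
Excess = 7164.7 − 6896.4 = 268.3 ≈ 268 nmi

268 nmi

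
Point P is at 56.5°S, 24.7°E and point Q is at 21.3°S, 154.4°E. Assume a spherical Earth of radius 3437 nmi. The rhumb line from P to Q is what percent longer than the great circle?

13.0%

Great circle: σ = 1.5964 rad → d_gc = Rσ = 5486.7 nmi
Rhumb: Δφ = +0.6144, Δλ = +2.2637, Δψ = +0.8201, q = Δφ/Δψ = 0.7491 → d_rh = R√(Δφ²+q²Δλ²) = 6198.9 nmi
Excess = (6198.9 − 5486.7) / 5486.7 = 712.2 / 5486.7 = 12.98% ≈ 13.0%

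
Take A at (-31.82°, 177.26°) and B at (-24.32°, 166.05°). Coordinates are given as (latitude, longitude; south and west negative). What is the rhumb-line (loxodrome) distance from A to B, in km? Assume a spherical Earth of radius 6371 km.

1379 km

Δψ = ln[tan(π/4+φ₂/2)/tan(π/4+φ₁/2)] = +0.1485;  Δφ = +0.1309 rad,  Δλ = -0.1957 rad
q = Δφ/Δψ = 0.8814
d = R·√(Δφ² + q²Δλ²) = 6371·0.21650 = 1379 km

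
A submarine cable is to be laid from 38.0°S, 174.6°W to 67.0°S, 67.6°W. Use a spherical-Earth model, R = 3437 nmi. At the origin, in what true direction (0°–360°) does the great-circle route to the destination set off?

154.8°

N = sin Δλ·cos φ₂ = +0.3737;  D = cos φ₁ sin φ₂ − sin φ₁ cos φ₂ cos Δλ = -0.7957
initial course = atan2(N, D) = 154.85°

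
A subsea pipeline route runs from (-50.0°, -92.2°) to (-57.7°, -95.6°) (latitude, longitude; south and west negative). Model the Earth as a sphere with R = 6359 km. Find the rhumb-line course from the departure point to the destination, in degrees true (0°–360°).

Meridional parts: M(φ₁)=-1.0107, M(φ₂)=-1.2393 → ΔM = -0.2286;  Δλ = -0.0593 rad
tan C = Δλ / ΔM = +0.2595 → C = 194.55°

194.5°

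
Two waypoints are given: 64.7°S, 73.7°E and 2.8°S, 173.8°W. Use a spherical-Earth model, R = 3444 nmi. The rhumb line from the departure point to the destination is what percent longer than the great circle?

Great circle: σ = 1.6903 rad → d_gc = Rσ = 5821.3 nmi
Rhumb: Δφ = +1.0804, Δλ = +1.9635, Δψ = +1.4452, q = Δφ/Δψ = 0.7475 → d_rh = R√(Δφ²+q²Δλ²) = 6276.7 nmi
Excess = (6276.7 − 5821.3) / 5821.3 = 455.4 / 5821.3 = 7.82% ≈ 7.8%

7.8%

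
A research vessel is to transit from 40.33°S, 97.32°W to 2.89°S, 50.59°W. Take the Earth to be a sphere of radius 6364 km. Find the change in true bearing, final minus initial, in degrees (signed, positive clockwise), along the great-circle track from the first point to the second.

-19.1°

Initial bearing θ₁ = atan2(sin Δλ cos φ₂, cos φ₁ sin φ₂ − sin φ₁ cos φ₂ cos Δλ) = 60.91°
Final bearing θ₂ = (initial bearing from the destination back to the start) + 180° = 41.84°
Δθ = θ₂ − θ₁ = -19.1°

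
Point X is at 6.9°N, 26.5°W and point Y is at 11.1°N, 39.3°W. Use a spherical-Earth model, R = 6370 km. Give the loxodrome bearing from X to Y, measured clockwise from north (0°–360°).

Meridional parts: M(φ₁)=+0.1207, M(φ₂)=+0.1950 → ΔM = +0.0742;  Δλ = -0.2234 rad
tan C = Δλ / ΔM = -3.0094 → C = 288.38°

288.4°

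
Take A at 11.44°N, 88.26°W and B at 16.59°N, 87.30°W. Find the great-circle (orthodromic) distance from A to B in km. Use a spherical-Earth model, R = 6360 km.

Haversine: a = sin²(Δφ/2)+cos φ₁ cos φ₂ sin²(Δλ/2) = 0.00208;  σ = 2·atan2(√a,√(1−a))
σ = 5.233° → d = Rσ = 6360·0.09134 = 581 km

581 km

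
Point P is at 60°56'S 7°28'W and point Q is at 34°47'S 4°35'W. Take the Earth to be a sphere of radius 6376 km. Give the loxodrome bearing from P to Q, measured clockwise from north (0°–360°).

4.1°

Δψ = ln[tan(π/4+φ₂/2)/tan(π/4+φ₁/2)] = +0.7018
Δλ = +0.0503 rad (taken the short way round)
course = atan2(Δλ, Δψ) = 4.10°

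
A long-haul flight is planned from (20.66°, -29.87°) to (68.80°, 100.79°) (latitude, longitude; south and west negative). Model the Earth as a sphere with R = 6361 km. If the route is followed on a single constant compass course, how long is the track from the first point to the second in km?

Δψ = ln[tan(π/4+φ₂/2)/tan(π/4+φ₁/2)] = +1.3072;  Δφ = +0.8402 rad,  Δλ = +2.2804 rad
q = Δφ/Δψ = 0.6427
d = R·√(Δφ² + q²Δλ²) = 6361·1.68948 = 10747 km

10747 km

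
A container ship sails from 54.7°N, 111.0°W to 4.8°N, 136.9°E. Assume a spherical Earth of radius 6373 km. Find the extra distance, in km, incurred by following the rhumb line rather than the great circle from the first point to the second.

Great circle: cos σ = sin φ₁ sin φ₂ + cos φ₁ cos φ₂ cos Δλ,  σ = 1.7197 rad → d_gc = 10959.6 km
Rhumb line: Δψ = -1.0613, q = Δφ/Δψ = 0.8206, d_rh = R√(Δφ²+q²Δλ²) = 11640.9 km
Excess = 11640.9 − 10959.6 = 681.3 ≈ 681 km

681 km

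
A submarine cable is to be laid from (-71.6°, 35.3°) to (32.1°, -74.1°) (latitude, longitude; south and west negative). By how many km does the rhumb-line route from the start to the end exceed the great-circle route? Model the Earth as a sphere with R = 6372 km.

Great circle: cos σ = sin φ₁ sin φ₂ + cos φ₁ cos φ₂ cos Δλ,  σ = 2.2056 rad → d_gc = 14054.317 km
Rhumb line: Δψ = +2.4125, q = Δφ/Δψ = 0.7502, d_rh = R√(Δφ²+q²Δλ²) = 14707.819 km
Excess = 14707.819 − 14054.317 = 653.502 ≈ 654 km

654 km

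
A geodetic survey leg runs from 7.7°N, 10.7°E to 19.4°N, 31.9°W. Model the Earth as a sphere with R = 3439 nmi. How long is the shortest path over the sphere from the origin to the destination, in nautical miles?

cos σ = sin φ₁ sin φ₂ + cos φ₁ cos φ₂ cos Δλ
      = sin(7.70°)sin(19.40°) + cos(7.70°)cos(19.40°)cos(-42.60°) = 0.7325
σ = 42.900° → d = Rσ = 3439·0.74874 = 2575 nmi

2575 nmi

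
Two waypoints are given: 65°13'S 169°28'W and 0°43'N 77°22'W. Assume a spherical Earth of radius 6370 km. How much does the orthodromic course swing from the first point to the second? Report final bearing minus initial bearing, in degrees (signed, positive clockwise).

-66.8°

Initial bearing θ₁ = atan2(sin Δλ cos φ₂, cos φ₁ sin φ₂ − sin φ₁ cos φ₂ cos Δλ) = 91.61°
Final bearing θ₂ = (initial bearing from the destination back to the start) + 180° = 24.78°
Δθ = θ₂ − θ₁ = -66.8°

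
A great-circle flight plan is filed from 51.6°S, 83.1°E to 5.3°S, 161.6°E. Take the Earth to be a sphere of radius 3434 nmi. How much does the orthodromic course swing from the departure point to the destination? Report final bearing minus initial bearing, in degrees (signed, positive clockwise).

-45.9°

Initial bearing θ₁ = atan2(sin Δλ cos φ₂, cos φ₁ sin φ₂ − sin φ₁ cos φ₂ cos Δλ) = 84.25°
Final bearing θ₂ = (initial bearing from the destination back to the start) + 180° = 38.37°
Δθ = θ₂ − θ₁ = -45.9°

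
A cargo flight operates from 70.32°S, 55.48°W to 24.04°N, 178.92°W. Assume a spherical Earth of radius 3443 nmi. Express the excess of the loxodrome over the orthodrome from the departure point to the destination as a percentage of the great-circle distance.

7.2%

Great circle: σ = 2.1568 rad → d_gc = Rσ = 7426.0 nmi
Rhumb: Δφ = +1.6469, Δλ = -2.1544, Δψ = +2.1843, q = Δφ/Δψ = 0.7540 → d_rh = R√(Δφ²+q²Δλ²) = 7964.3 nmi
Excess = (7964.3 − 7426.0) / 7426.0 = 538.3 / 7426.0 = 7.249% ≈ 7.2%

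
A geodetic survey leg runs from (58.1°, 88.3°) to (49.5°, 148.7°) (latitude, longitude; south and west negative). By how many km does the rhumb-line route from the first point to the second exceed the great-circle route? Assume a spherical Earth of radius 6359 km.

126 km

Great circle: cos σ = sin φ₁ sin φ₂ + cos φ₁ cos φ₂ cos Δλ,  σ = 0.6179 rad → d_gc = 3929.4 km
Rhumb line: Δψ = -0.2553, q = Δφ/Δψ = 0.5880, d_rh = R√(Δφ²+q²Δλ²) = 4055.4 km
Excess = 4055.4 − 3929.4 = 126.0 ≈ 126 km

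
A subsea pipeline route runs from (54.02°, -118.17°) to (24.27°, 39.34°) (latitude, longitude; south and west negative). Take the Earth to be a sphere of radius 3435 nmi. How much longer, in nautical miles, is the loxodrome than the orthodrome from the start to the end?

1392 nmi

Great circle: cos σ = sin φ₁ sin φ₂ + cos φ₁ cos φ₂ cos Δλ,  σ = 1.7337 rad → d_gc = 5955.4 nmi
Rhumb line: Δψ = -0.6879, q = Δφ/Δψ = 0.7548, d_rh = R√(Δφ²+q²Δλ²) = 7347.4 nmi
Excess = 7347.4 − 5955.4 = 1392.0 ≈ 1392 nmi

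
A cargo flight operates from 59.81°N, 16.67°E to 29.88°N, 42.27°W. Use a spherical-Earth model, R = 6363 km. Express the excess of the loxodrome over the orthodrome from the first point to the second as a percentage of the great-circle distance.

2.4%

Great circle: σ = 0.8559 rad → d_gc = Rσ = 5445.8 km
Rhumb: Δφ = -0.5224, Δλ = -1.0287, Δψ = -0.7635, q = Δφ/Δψ = 0.6842 → d_rh = R√(Δφ²+q²Δλ²) = 5577.3 km
Excess = (5577.3 − 5445.8) / 5445.8 = 131.5 / 5445.8 = 2.41% ≈ 2.4%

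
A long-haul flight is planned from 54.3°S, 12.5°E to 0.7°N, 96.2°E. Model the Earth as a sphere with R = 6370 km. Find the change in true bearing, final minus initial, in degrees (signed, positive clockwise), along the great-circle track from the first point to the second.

At departure: θ₁ = atan2(sin Δλ cos φ₂, cos φ₁ sin φ₂ − sin φ₁ cos φ₂ cos Δλ) = 84.47°
At arrival: θ₂ = atan2(sin Δλ cos φ₁, −cos φ₂ sin φ₁ + sin φ₂ cos φ₁ cos Δλ) = 35.51°
Δθ = θ₂ − θ₁ = -49.0°

-49.0°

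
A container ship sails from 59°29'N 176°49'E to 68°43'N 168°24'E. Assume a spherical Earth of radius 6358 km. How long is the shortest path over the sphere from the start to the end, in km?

Haversine: a = sin²(Δφ/2)+cos φ₁ cos φ₂ sin²(Δλ/2) = 0.00747;  σ = 2·atan2(√a,√(1−a))
σ = 9.917° → d = Rσ = 6358·0.17309 = 1100 km

1100 km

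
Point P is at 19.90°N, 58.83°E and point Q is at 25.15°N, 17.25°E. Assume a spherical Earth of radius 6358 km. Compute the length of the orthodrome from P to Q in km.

cos σ = sin φ₁ sin φ₂ + cos φ₁ cos φ₂ cos Δλ
      = sin(19.90°)sin(25.15°) + cos(19.90°)cos(25.15°)cos(-41.58°) = 0.7813
σ = 38.616° → d = Rσ = 6358·0.67398 = 4285 km

4285 km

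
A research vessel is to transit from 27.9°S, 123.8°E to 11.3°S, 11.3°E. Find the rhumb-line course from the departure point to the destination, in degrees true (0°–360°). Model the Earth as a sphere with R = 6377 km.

278.9°

Δψ = ln[tan(π/4+φ₂/2)/tan(π/4+φ₁/2)] = +0.3089
Δλ = -1.9635 rad (taken the short way round)
course = atan2(Δλ, Δψ) = 278.94°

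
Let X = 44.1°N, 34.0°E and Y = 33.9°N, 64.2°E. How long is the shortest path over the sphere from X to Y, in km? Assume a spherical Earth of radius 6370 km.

Haversine: a = sin²(Δφ/2)+cos φ₁ cos φ₂ sin²(Δλ/2) = 0.04835;  σ = 2·atan2(√a,√(1−a))
σ = 25.405° → d = Rσ = 6370·0.44340 = 2824 km

2824 km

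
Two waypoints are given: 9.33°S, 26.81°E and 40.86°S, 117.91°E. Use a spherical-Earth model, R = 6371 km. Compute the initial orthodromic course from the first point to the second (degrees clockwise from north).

130.6°

N = sin Δλ·cos φ₂ = +0.7562;  D = cos φ₁ sin φ₂ − sin φ₁ cos φ₂ cos Δλ = -0.6479
initial course = atan2(N, D) = 130.59°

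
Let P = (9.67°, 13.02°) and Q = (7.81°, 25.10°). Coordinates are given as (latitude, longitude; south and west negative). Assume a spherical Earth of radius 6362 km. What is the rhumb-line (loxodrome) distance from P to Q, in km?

1342 km

Δψ = ln[tan(π/4+φ₂/2)/tan(π/4+φ₁/2)] = -0.0328;  Δφ = -0.0325 rad,  Δλ = +0.2108 rad
q = Δφ/Δψ = 0.9883
d = R·√(Δφ² + q²Δλ²) = 6362·0.21089 = 1342 km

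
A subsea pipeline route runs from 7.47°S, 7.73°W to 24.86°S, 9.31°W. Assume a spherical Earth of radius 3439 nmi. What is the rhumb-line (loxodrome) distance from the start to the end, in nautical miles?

1048 nmi

Rhumb course C = atan2(Δλ, Δψ) with Δψ = ln[tan(π/4+φ₂/2)/tan(π/4+φ₁/2)] = -0.3174, Δλ = -0.0276 → C = 184.96°
d = R·|Δφ| / |cos C| = 3439·0.30351 / 0.99625 = 1048 nmi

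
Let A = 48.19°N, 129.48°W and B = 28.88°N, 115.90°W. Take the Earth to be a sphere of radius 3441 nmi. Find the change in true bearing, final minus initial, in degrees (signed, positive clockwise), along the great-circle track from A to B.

Initial bearing θ₁ = atan2(sin Δλ cos φ₂, cos φ₁ sin φ₂ − sin φ₁ cos φ₂ cos Δλ) = 146.65°
Final bearing θ₂ = (initial bearing from the destination back to the start) + 180° = 155.26°
Δθ = θ₂ − θ₁ = +8.6°

+8.6°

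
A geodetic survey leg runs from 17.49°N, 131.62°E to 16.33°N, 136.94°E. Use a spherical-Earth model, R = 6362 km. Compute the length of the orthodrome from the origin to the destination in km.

580 km

cos σ = sin φ₁ sin φ₂ + cos φ₁ cos φ₂ cos Δλ
      = sin(17.49°)sin(16.33°) + cos(17.49°)cos(16.33°)cos(5.32°) = 0.9959
σ = 5.220° → d = Rσ = 6362·0.09111 = 580 km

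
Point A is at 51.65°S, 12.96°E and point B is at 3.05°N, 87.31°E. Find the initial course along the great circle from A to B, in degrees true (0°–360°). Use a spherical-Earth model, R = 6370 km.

θ = atan2( sin Δλ·cos φ₂ ,  cos φ₁ sin φ₂ − sin φ₁ cos φ₂ cos Δλ )
  = atan2(+0.9616, +0.2443) = 75.75°

75.7°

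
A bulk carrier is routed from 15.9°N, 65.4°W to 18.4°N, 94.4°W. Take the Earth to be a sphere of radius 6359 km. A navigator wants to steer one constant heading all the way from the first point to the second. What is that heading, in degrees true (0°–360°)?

Meridional parts: M(φ₁)=+0.2811, M(φ₂)=+0.3268 → ΔM = +0.0457;  Δλ = -0.5061 rad
tan C = Δλ / ΔM = -11.0832 → C = 275.16°

275.2°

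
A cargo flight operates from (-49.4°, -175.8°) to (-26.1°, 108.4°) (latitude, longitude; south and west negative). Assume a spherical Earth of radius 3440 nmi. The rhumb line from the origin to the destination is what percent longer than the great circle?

3.2%

Great circle: σ = 1.0731 rad → d_gc = Rσ = 3691.5 nmi
Rhumb: Δφ = +0.4067, Δλ = -1.3230, Δψ = +0.5223, q = Δφ/Δψ = 0.7785 → d_rh = R√(Δφ²+q²Δλ²) = 3809.3 nmi
Excess = (3809.3 − 3691.5) / 3691.5 = 117.8 / 3691.5 = 3.19% ≈ 3.2%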